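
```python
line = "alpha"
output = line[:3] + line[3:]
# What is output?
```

Trace (tracking output):
line = 'alpha'  # -> line = 'alpha'
output = line[:3] + line[3:]  # -> output = 'alpha'

Answer: 'alpha'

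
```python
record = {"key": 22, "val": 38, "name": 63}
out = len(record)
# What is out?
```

Answer: 3

Derivation:
Trace (tracking out):
record = {'key': 22, 'val': 38, 'name': 63}  # -> record = {'key': 22, 'val': 38, 'name': 63}
out = len(record)  # -> out = 3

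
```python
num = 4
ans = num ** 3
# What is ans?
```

Trace (tracking ans):
num = 4  # -> num = 4
ans = num ** 3  # -> ans = 64

Answer: 64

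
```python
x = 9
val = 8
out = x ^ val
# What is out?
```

Trace (tracking out):
x = 9  # -> x = 9
val = 8  # -> val = 8
out = x ^ val  # -> out = 1

Answer: 1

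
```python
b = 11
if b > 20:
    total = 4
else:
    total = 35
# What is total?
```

Trace (tracking total):
b = 11  # -> b = 11
if b > 20:  # condition is False
else:
    total = 35  # -> total = 35

Answer: 35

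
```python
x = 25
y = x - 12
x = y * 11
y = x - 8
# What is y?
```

Answer: 135

Derivation:
Trace (tracking y):
x = 25  # -> x = 25
y = x - 12  # -> y = 13
x = y * 11  # -> x = 143
y = x - 8  # -> y = 135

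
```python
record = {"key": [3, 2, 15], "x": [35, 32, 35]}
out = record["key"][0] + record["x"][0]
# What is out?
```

Answer: 38

Derivation:
Trace (tracking out):
record = {'key': [3, 2, 15], 'x': [35, 32, 35]}  # -> record = {'key': [3, 2, 15], 'x': [35, 32, 35]}
out = record['key'][0] + record['x'][0]  # -> out = 38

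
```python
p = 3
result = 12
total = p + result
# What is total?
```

Answer: 15

Derivation:
Trace (tracking total):
p = 3  # -> p = 3
result = 12  # -> result = 12
total = p + result  # -> total = 15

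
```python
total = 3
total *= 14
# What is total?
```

Answer: 42

Derivation:
Trace (tracking total):
total = 3  # -> total = 3
total *= 14  # -> total = 42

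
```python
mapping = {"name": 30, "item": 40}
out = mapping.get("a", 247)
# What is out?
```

Trace (tracking out):
mapping = {'name': 30, 'item': 40}  # -> mapping = {'name': 30, 'item': 40}
out = mapping.get('a', 247)  # -> out = 247

Answer: 247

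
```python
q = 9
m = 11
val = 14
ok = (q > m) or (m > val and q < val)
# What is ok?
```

Trace (tracking ok):
q = 9  # -> q = 9
m = 11  # -> m = 11
val = 14  # -> val = 14
ok = q > m or (m > val and q < val)  # -> ok = False

Answer: False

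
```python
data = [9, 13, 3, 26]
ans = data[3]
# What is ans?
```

Trace (tracking ans):
data = [9, 13, 3, 26]  # -> data = [9, 13, 3, 26]
ans = data[3]  # -> ans = 26

Answer: 26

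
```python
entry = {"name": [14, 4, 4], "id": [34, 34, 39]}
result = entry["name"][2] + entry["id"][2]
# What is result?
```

Answer: 43

Derivation:
Trace (tracking result):
entry = {'name': [14, 4, 4], 'id': [34, 34, 39]}  # -> entry = {'name': [14, 4, 4], 'id': [34, 34, 39]}
result = entry['name'][2] + entry['id'][2]  # -> result = 43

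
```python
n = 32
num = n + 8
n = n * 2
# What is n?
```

Trace (tracking n):
n = 32  # -> n = 32
num = n + 8  # -> num = 40
n = n * 2  # -> n = 64

Answer: 64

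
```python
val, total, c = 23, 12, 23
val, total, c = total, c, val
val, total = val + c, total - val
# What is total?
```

Answer: 11

Derivation:
Trace (tracking total):
val, total, c = (23, 12, 23)  # -> val = 23, total = 12, c = 23
val, total, c = (total, c, val)  # -> val = 12, total = 23, c = 23
val, total = (val + c, total - val)  # -> val = 35, total = 11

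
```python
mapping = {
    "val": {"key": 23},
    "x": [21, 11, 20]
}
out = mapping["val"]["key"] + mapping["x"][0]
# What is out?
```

Trace (tracking out):
mapping = {'val': {'key': 23}, 'x': [21, 11, 20]}  # -> mapping = {'val': {'key': 23}, 'x': [21, 11, 20]}
out = mapping['val']['key'] + mapping['x'][0]  # -> out = 44

Answer: 44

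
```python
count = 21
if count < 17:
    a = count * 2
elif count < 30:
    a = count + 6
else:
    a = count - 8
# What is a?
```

Answer: 27

Derivation:
Trace (tracking a):
count = 21  # -> count = 21
if count < 17:  # condition is False
elif count < 30:  # condition is True
    a = count + 6  # -> a = 27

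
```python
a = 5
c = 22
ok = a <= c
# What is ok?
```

Trace (tracking ok):
a = 5  # -> a = 5
c = 22  # -> c = 22
ok = a <= c  # -> ok = True

Answer: True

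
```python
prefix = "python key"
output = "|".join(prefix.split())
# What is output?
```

Answer: 'python|key'

Derivation:
Trace (tracking output):
prefix = 'python key'  # -> prefix = 'python key'
output = '|'.join(prefix.split())  # -> output = 'python|key'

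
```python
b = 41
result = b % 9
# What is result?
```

Trace (tracking result):
b = 41  # -> b = 41
result = b % 9  # -> result = 5

Answer: 5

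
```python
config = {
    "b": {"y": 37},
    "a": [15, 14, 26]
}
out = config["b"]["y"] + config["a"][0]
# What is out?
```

Trace (tracking out):
config = {'b': {'y': 37}, 'a': [15, 14, 26]}  # -> config = {'b': {'y': 37}, 'a': [15, 14, 26]}
out = config['b']['y'] + config['a'][0]  # -> out = 52

Answer: 52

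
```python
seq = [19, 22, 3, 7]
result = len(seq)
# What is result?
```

Answer: 4

Derivation:
Trace (tracking result):
seq = [19, 22, 3, 7]  # -> seq = [19, 22, 3, 7]
result = len(seq)  # -> result = 4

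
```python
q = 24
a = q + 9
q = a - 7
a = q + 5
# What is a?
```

Trace (tracking a):
q = 24  # -> q = 24
a = q + 9  # -> a = 33
q = a - 7  # -> q = 26
a = q + 5  # -> a = 31

Answer: 31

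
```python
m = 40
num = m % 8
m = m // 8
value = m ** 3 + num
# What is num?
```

Trace (tracking num):
m = 40  # -> m = 40
num = m % 8  # -> num = 0
m = m // 8  # -> m = 5
value = m ** 3 + num  # -> value = 125

Answer: 0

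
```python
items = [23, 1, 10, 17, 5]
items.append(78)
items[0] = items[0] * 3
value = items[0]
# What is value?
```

Answer: 69

Derivation:
Trace (tracking value):
items = [23, 1, 10, 17, 5]  # -> items = [23, 1, 10, 17, 5]
items.append(78)  # -> items = [23, 1, 10, 17, 5, 78]
items[0] = items[0] * 3  # -> items = [69, 1, 10, 17, 5, 78]
value = items[0]  # -> value = 69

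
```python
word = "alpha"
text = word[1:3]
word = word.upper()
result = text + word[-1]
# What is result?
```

Answer: 'lpA'

Derivation:
Trace (tracking result):
word = 'alpha'  # -> word = 'alpha'
text = word[1:3]  # -> text = 'lp'
word = word.upper()  # -> word = 'ALPHA'
result = text + word[-1]  # -> result = 'lpA'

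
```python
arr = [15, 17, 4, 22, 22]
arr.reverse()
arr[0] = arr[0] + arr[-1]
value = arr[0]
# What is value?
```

Trace (tracking value):
arr = [15, 17, 4, 22, 22]  # -> arr = [15, 17, 4, 22, 22]
arr.reverse()  # -> arr = [22, 22, 4, 17, 15]
arr[0] = arr[0] + arr[-1]  # -> arr = [37, 22, 4, 17, 15]
value = arr[0]  # -> value = 37

Answer: 37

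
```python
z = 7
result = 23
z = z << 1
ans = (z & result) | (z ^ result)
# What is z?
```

Trace (tracking z):
z = 7  # -> z = 7
result = 23  # -> result = 23
z = z << 1  # -> z = 14
ans = z & result | z ^ result  # -> ans = 31

Answer: 14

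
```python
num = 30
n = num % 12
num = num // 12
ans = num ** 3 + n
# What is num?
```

Answer: 2

Derivation:
Trace (tracking num):
num = 30  # -> num = 30
n = num % 12  # -> n = 6
num = num // 12  # -> num = 2
ans = num ** 3 + n  # -> ans = 14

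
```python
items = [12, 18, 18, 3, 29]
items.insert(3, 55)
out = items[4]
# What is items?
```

Answer: [12, 18, 18, 55, 3, 29]

Derivation:
Trace (tracking items):
items = [12, 18, 18, 3, 29]  # -> items = [12, 18, 18, 3, 29]
items.insert(3, 55)  # -> items = [12, 18, 18, 55, 3, 29]
out = items[4]  # -> out = 3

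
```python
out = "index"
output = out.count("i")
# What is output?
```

Trace (tracking output):
out = 'index'  # -> out = 'index'
output = out.count('i')  # -> output = 1

Answer: 1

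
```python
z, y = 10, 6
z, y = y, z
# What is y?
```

Trace (tracking y):
z, y = (10, 6)  # -> z = 10, y = 6
z, y = (y, z)  # -> z = 6, y = 10

Answer: 10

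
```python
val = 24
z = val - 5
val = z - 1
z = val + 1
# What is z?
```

Trace (tracking z):
val = 24  # -> val = 24
z = val - 5  # -> z = 19
val = z - 1  # -> val = 18
z = val + 1  # -> z = 19

Answer: 19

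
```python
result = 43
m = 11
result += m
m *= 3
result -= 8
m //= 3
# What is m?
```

Trace (tracking m):
result = 43  # -> result = 43
m = 11  # -> m = 11
result += m  # -> result = 54
m *= 3  # -> m = 33
result -= 8  # -> result = 46
m //= 3  # -> m = 11

Answer: 11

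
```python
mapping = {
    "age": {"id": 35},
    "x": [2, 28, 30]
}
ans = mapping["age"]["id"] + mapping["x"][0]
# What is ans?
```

Trace (tracking ans):
mapping = {'age': {'id': 35}, 'x': [2, 28, 30]}  # -> mapping = {'age': {'id': 35}, 'x': [2, 28, 30]}
ans = mapping['age']['id'] + mapping['x'][0]  # -> ans = 37

Answer: 37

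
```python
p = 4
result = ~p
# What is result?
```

Trace (tracking result):
p = 4  # -> p = 4
result = ~p  # -> result = -5

Answer: -5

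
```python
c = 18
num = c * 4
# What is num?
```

Trace (tracking num):
c = 18  # -> c = 18
num = c * 4  # -> num = 72

Answer: 72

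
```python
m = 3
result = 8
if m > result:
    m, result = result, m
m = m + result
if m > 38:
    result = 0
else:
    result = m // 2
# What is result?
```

Answer: 5

Derivation:
Trace (tracking result):
m = 3  # -> m = 3
result = 8  # -> result = 8
if m > result:  # condition is False
m = m + result  # -> m = 11
if m > 38:  # condition is False
else:
    result = m // 2  # -> result = 5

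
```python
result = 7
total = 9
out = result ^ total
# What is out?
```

Trace (tracking out):
result = 7  # -> result = 7
total = 9  # -> total = 9
out = result ^ total  # -> out = 14

Answer: 14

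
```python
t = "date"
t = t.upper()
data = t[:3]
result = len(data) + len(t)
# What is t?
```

Trace (tracking t):
t = 'date'  # -> t = 'date'
t = t.upper()  # -> t = 'DATE'
data = t[:3]  # -> data = 'DAT'
result = len(data) + len(t)  # -> result = 7

Answer: 'DATE'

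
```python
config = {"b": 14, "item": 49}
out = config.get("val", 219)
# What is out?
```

Answer: 219

Derivation:
Trace (tracking out):
config = {'b': 14, 'item': 49}  # -> config = {'b': 14, 'item': 49}
out = config.get('val', 219)  # -> out = 219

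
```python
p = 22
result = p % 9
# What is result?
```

Trace (tracking result):
p = 22  # -> p = 22
result = p % 9  # -> result = 4

Answer: 4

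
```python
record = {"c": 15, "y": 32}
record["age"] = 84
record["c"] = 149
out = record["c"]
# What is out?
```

Answer: 149

Derivation:
Trace (tracking out):
record = {'c': 15, 'y': 32}  # -> record = {'c': 15, 'y': 32}
record['age'] = 84  # -> record = {'c': 15, 'y': 32, 'age': 84}
record['c'] = 149  # -> record = {'c': 149, 'y': 32, 'age': 84}
out = record['c']  # -> out = 149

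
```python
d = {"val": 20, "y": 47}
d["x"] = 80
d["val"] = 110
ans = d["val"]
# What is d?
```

Trace (tracking d):
d = {'val': 20, 'y': 47}  # -> d = {'val': 20, 'y': 47}
d['x'] = 80  # -> d = {'val': 20, 'y': 47, 'x': 80}
d['val'] = 110  # -> d = {'val': 110, 'y': 47, 'x': 80}
ans = d['val']  # -> ans = 110

Answer: {'val': 110, 'y': 47, 'x': 80}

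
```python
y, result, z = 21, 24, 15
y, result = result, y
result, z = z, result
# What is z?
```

Trace (tracking z):
y, result, z = (21, 24, 15)  # -> y = 21, result = 24, z = 15
y, result = (result, y)  # -> y = 24, result = 21
result, z = (z, result)  # -> result = 15, z = 21

Answer: 21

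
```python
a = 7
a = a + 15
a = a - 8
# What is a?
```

Trace (tracking a):
a = 7  # -> a = 7
a = a + 15  # -> a = 22
a = a - 8  # -> a = 14

Answer: 14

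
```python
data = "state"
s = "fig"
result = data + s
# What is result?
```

Answer: 'statefig'

Derivation:
Trace (tracking result):
data = 'state'  # -> data = 'state'
s = 'fig'  # -> s = 'fig'
result = data + s  # -> result = 'statefig'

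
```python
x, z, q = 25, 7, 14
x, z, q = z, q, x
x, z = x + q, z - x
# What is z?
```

Trace (tracking z):
x, z, q = (25, 7, 14)  # -> x = 25, z = 7, q = 14
x, z, q = (z, q, x)  # -> x = 7, z = 14, q = 25
x, z = (x + q, z - x)  # -> x = 32, z = 7

Answer: 7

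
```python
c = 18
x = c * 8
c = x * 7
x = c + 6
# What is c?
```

Trace (tracking c):
c = 18  # -> c = 18
x = c * 8  # -> x = 144
c = x * 7  # -> c = 1008
x = c + 6  # -> x = 1014

Answer: 1008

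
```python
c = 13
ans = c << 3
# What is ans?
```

Trace (tracking ans):
c = 13  # -> c = 13
ans = c << 3  # -> ans = 104

Answer: 104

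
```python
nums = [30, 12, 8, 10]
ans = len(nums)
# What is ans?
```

Answer: 4

Derivation:
Trace (tracking ans):
nums = [30, 12, 8, 10]  # -> nums = [30, 12, 8, 10]
ans = len(nums)  # -> ans = 4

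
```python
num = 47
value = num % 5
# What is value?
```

Trace (tracking value):
num = 47  # -> num = 47
value = num % 5  # -> value = 2

Answer: 2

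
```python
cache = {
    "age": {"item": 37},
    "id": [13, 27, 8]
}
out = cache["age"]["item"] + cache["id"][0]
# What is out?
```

Answer: 50

Derivation:
Trace (tracking out):
cache = {'age': {'item': 37}, 'id': [13, 27, 8]}  # -> cache = {'age': {'item': 37}, 'id': [13, 27, 8]}
out = cache['age']['item'] + cache['id'][0]  # -> out = 50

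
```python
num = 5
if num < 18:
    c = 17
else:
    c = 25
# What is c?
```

Trace (tracking c):
num = 5  # -> num = 5
if num < 18:  # condition is True
    c = 17  # -> c = 17

Answer: 17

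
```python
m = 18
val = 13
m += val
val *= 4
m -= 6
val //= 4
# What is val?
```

Trace (tracking val):
m = 18  # -> m = 18
val = 13  # -> val = 13
m += val  # -> m = 31
val *= 4  # -> val = 52
m -= 6  # -> m = 25
val //= 4  # -> val = 13

Answer: 13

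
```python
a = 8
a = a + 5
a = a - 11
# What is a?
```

Answer: 2

Derivation:
Trace (tracking a):
a = 8  # -> a = 8
a = a + 5  # -> a = 13
a = a - 11  # -> a = 2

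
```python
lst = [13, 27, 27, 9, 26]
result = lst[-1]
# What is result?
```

Trace (tracking result):
lst = [13, 27, 27, 9, 26]  # -> lst = [13, 27, 27, 9, 26]
result = lst[-1]  # -> result = 26

Answer: 26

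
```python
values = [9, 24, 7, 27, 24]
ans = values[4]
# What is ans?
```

Answer: 24

Derivation:
Trace (tracking ans):
values = [9, 24, 7, 27, 24]  # -> values = [9, 24, 7, 27, 24]
ans = values[4]  # -> ans = 24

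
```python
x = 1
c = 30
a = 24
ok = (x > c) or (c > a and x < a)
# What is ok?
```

Answer: True

Derivation:
Trace (tracking ok):
x = 1  # -> x = 1
c = 30  # -> c = 30
a = 24  # -> a = 24
ok = x > c or (c > a and x < a)  # -> ok = True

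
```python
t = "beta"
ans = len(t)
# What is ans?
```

Answer: 4

Derivation:
Trace (tracking ans):
t = 'beta'  # -> t = 'beta'
ans = len(t)  # -> ans = 4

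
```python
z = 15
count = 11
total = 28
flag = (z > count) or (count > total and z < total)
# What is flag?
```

Answer: True

Derivation:
Trace (tracking flag):
z = 15  # -> z = 15
count = 11  # -> count = 11
total = 28  # -> total = 28
flag = z > count or (count > total and z < total)  # -> flag = True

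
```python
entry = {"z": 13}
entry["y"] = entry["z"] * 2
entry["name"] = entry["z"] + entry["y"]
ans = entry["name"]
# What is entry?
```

Answer: {'z': 13, 'y': 26, 'name': 39}

Derivation:
Trace (tracking entry):
entry = {'z': 13}  # -> entry = {'z': 13}
entry['y'] = entry['z'] * 2  # -> entry = {'z': 13, 'y': 26}
entry['name'] = entry['z'] + entry['y']  # -> entry = {'z': 13, 'y': 26, 'name': 39}
ans = entry['name']  # -> ans = 39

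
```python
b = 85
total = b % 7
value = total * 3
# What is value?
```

Trace (tracking value):
b = 85  # -> b = 85
total = b % 7  # -> total = 1
value = total * 3  # -> value = 3

Answer: 3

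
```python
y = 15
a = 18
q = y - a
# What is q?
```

Answer: -3

Derivation:
Trace (tracking q):
y = 15  # -> y = 15
a = 18  # -> a = 18
q = y - a  # -> q = -3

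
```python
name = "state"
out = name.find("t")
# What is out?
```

Trace (tracking out):
name = 'state'  # -> name = 'state'
out = name.find('t')  # -> out = 1

Answer: 1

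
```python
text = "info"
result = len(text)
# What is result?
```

Trace (tracking result):
text = 'info'  # -> text = 'info'
result = len(text)  # -> result = 4

Answer: 4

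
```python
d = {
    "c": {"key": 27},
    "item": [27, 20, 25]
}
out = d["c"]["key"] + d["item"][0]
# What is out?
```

Trace (tracking out):
d = {'c': {'key': 27}, 'item': [27, 20, 25]}  # -> d = {'c': {'key': 27}, 'item': [27, 20, 25]}
out = d['c']['key'] + d['item'][0]  # -> out = 54

Answer: 54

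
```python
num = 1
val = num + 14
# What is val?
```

Trace (tracking val):
num = 1  # -> num = 1
val = num + 14  # -> val = 15

Answer: 15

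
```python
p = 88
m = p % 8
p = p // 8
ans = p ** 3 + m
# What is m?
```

Answer: 0

Derivation:
Trace (tracking m):
p = 88  # -> p = 88
m = p % 8  # -> m = 0
p = p // 8  # -> p = 11
ans = p ** 3 + m  # -> ans = 1331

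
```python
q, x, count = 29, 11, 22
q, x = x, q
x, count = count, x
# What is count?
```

Answer: 29

Derivation:
Trace (tracking count):
q, x, count = (29, 11, 22)  # -> q = 29, x = 11, count = 22
q, x = (x, q)  # -> q = 11, x = 29
x, count = (count, x)  # -> x = 22, count = 29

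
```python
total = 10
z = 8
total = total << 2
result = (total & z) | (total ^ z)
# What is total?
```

Answer: 40

Derivation:
Trace (tracking total):
total = 10  # -> total = 10
z = 8  # -> z = 8
total = total << 2  # -> total = 40
result = total & z | total ^ z  # -> result = 40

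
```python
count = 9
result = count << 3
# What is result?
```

Trace (tracking result):
count = 9  # -> count = 9
result = count << 3  # -> result = 72

Answer: 72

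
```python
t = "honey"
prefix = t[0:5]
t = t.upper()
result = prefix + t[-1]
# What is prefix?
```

Trace (tracking prefix):
t = 'honey'  # -> t = 'honey'
prefix = t[0:5]  # -> prefix = 'honey'
t = t.upper()  # -> t = 'HONEY'
result = prefix + t[-1]  # -> result = 'honeyY'

Answer: 'honey'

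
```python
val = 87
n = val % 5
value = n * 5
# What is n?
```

Answer: 2

Derivation:
Trace (tracking n):
val = 87  # -> val = 87
n = val % 5  # -> n = 2
value = n * 5  # -> value = 10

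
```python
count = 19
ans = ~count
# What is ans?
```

Trace (tracking ans):
count = 19  # -> count = 19
ans = ~count  # -> ans = -20

Answer: -20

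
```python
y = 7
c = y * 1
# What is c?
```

Answer: 7

Derivation:
Trace (tracking c):
y = 7  # -> y = 7
c = y * 1  # -> c = 7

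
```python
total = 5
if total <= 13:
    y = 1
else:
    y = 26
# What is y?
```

Answer: 1

Derivation:
Trace (tracking y):
total = 5  # -> total = 5
if total <= 13:  # condition is True
    y = 1  # -> y = 1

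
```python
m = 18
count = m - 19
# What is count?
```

Answer: -1

Derivation:
Trace (tracking count):
m = 18  # -> m = 18
count = m - 19  # -> count = -1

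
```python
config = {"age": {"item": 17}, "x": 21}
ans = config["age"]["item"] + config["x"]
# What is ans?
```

Trace (tracking ans):
config = {'age': {'item': 17}, 'x': 21}  # -> config = {'age': {'item': 17}, 'x': 21}
ans = config['age']['item'] + config['x']  # -> ans = 38

Answer: 38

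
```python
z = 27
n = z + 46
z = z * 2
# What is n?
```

Answer: 73

Derivation:
Trace (tracking n):
z = 27  # -> z = 27
n = z + 46  # -> n = 73
z = z * 2  # -> z = 54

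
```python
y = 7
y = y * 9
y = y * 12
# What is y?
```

Answer: 756

Derivation:
Trace (tracking y):
y = 7  # -> y = 7
y = y * 9  # -> y = 63
y = y * 12  # -> y = 756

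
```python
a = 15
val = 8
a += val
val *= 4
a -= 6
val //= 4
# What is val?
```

Answer: 8

Derivation:
Trace (tracking val):
a = 15  # -> a = 15
val = 8  # -> val = 8
a += val  # -> a = 23
val *= 4  # -> val = 32
a -= 6  # -> a = 17
val //= 4  # -> val = 8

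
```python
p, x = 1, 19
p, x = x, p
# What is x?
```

Answer: 1

Derivation:
Trace (tracking x):
p, x = (1, 19)  # -> p = 1, x = 19
p, x = (x, p)  # -> p = 19, x = 1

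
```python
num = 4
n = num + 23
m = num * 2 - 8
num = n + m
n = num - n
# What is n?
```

Trace (tracking n):
num = 4  # -> num = 4
n = num + 23  # -> n = 27
m = num * 2 - 8  # -> m = 0
num = n + m  # -> num = 27
n = num - n  # -> n = 0

Answer: 0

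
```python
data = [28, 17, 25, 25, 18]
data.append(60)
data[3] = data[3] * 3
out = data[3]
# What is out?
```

Answer: 75

Derivation:
Trace (tracking out):
data = [28, 17, 25, 25, 18]  # -> data = [28, 17, 25, 25, 18]
data.append(60)  # -> data = [28, 17, 25, 25, 18, 60]
data[3] = data[3] * 3  # -> data = [28, 17, 25, 75, 18, 60]
out = data[3]  # -> out = 75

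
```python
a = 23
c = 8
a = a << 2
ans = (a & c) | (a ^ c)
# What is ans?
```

Answer: 92

Derivation:
Trace (tracking ans):
a = 23  # -> a = 23
c = 8  # -> c = 8
a = a << 2  # -> a = 92
ans = a & c | a ^ c  # -> ans = 92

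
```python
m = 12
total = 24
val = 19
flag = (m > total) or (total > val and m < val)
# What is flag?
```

Answer: True

Derivation:
Trace (tracking flag):
m = 12  # -> m = 12
total = 24  # -> total = 24
val = 19  # -> val = 19
flag = m > total or (total > val and m < val)  # -> flag = True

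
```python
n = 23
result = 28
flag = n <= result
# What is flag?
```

Answer: True

Derivation:
Trace (tracking flag):
n = 23  # -> n = 23
result = 28  # -> result = 28
flag = n <= result  # -> flag = True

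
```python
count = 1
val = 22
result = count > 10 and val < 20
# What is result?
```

Answer: False

Derivation:
Trace (tracking result):
count = 1  # -> count = 1
val = 22  # -> val = 22
result = count > 10 and val < 20  # -> result = False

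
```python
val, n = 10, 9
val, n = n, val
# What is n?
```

Trace (tracking n):
val, n = (10, 9)  # -> val = 10, n = 9
val, n = (n, val)  # -> val = 9, n = 10

Answer: 10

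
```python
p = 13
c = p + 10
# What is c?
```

Trace (tracking c):
p = 13  # -> p = 13
c = p + 10  # -> c = 23

Answer: 23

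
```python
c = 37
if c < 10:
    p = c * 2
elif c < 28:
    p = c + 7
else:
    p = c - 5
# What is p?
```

Trace (tracking p):
c = 37  # -> c = 37
if c < 10:  # condition is False
elif c < 28:  # condition is False
else:
    p = c - 5  # -> p = 32

Answer: 32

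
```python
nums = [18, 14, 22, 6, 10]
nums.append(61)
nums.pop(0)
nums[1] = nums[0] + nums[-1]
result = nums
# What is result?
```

Answer: [14, 75, 6, 10, 61]

Derivation:
Trace (tracking result):
nums = [18, 14, 22, 6, 10]  # -> nums = [18, 14, 22, 6, 10]
nums.append(61)  # -> nums = [18, 14, 22, 6, 10, 61]
nums.pop(0)  # -> nums = [14, 22, 6, 10, 61]
nums[1] = nums[0] + nums[-1]  # -> nums = [14, 75, 6, 10, 61]
result = nums  # -> result = [14, 75, 6, 10, 61]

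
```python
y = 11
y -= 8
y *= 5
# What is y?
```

Trace (tracking y):
y = 11  # -> y = 11
y -= 8  # -> y = 3
y *= 5  # -> y = 15

Answer: 15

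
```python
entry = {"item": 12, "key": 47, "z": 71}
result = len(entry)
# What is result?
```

Answer: 3

Derivation:
Trace (tracking result):
entry = {'item': 12, 'key': 47, 'z': 71}  # -> entry = {'item': 12, 'key': 47, 'z': 71}
result = len(entry)  # -> result = 3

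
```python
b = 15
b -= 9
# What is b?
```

Trace (tracking b):
b = 15  # -> b = 15
b -= 9  # -> b = 6

Answer: 6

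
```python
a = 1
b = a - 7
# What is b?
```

Answer: -6

Derivation:
Trace (tracking b):
a = 1  # -> a = 1
b = a - 7  # -> b = -6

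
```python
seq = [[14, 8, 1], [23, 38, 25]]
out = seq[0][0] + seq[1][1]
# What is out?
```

Trace (tracking out):
seq = [[14, 8, 1], [23, 38, 25]]  # -> seq = [[14, 8, 1], [23, 38, 25]]
out = seq[0][0] + seq[1][1]  # -> out = 52

Answer: 52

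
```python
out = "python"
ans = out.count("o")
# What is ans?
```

Trace (tracking ans):
out = 'python'  # -> out = 'python'
ans = out.count('o')  # -> ans = 1

Answer: 1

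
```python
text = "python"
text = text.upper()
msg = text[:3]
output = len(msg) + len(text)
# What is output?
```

Answer: 9

Derivation:
Trace (tracking output):
text = 'python'  # -> text = 'python'
text = text.upper()  # -> text = 'PYTHON'
msg = text[:3]  # -> msg = 'PYT'
output = len(msg) + len(text)  # -> output = 9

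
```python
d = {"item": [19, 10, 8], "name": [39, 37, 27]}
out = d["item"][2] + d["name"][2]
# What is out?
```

Answer: 35

Derivation:
Trace (tracking out):
d = {'item': [19, 10, 8], 'name': [39, 37, 27]}  # -> d = {'item': [19, 10, 8], 'name': [39, 37, 27]}
out = d['item'][2] + d['name'][2]  # -> out = 35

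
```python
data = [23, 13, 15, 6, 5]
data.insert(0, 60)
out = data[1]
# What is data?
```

Trace (tracking data):
data = [23, 13, 15, 6, 5]  # -> data = [23, 13, 15, 6, 5]
data.insert(0, 60)  # -> data = [60, 23, 13, 15, 6, 5]
out = data[1]  # -> out = 23

Answer: [60, 23, 13, 15, 6, 5]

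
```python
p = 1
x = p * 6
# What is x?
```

Answer: 6

Derivation:
Trace (tracking x):
p = 1  # -> p = 1
x = p * 6  # -> x = 6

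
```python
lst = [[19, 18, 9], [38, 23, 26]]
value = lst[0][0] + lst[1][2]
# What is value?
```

Trace (tracking value):
lst = [[19, 18, 9], [38, 23, 26]]  # -> lst = [[19, 18, 9], [38, 23, 26]]
value = lst[0][0] + lst[1][2]  # -> value = 45

Answer: 45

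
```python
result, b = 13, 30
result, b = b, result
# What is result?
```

Trace (tracking result):
result, b = (13, 30)  # -> result = 13, b = 30
result, b = (b, result)  # -> result = 30, b = 13

Answer: 30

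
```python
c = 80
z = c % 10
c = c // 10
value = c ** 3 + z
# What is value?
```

Answer: 512

Derivation:
Trace (tracking value):
c = 80  # -> c = 80
z = c % 10  # -> z = 0
c = c // 10  # -> c = 8
value = c ** 3 + z  # -> value = 512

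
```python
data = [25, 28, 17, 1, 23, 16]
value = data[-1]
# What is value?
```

Answer: 16

Derivation:
Trace (tracking value):
data = [25, 28, 17, 1, 23, 16]  # -> data = [25, 28, 17, 1, 23, 16]
value = data[-1]  # -> value = 16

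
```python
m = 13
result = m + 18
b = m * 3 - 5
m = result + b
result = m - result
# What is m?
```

Trace (tracking m):
m = 13  # -> m = 13
result = m + 18  # -> result = 31
b = m * 3 - 5  # -> b = 34
m = result + b  # -> m = 65
result = m - result  # -> result = 34

Answer: 65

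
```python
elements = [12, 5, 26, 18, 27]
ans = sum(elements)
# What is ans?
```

Answer: 88

Derivation:
Trace (tracking ans):
elements = [12, 5, 26, 18, 27]  # -> elements = [12, 5, 26, 18, 27]
ans = sum(elements)  # -> ans = 88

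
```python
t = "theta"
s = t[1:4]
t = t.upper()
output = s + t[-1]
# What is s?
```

Trace (tracking s):
t = 'theta'  # -> t = 'theta'
s = t[1:4]  # -> s = 'het'
t = t.upper()  # -> t = 'THETA'
output = s + t[-1]  # -> output = 'hetA'

Answer: 'het'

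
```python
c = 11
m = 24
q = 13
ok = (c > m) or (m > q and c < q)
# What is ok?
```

Answer: True

Derivation:
Trace (tracking ok):
c = 11  # -> c = 11
m = 24  # -> m = 24
q = 13  # -> q = 13
ok = c > m or (m > q and c < q)  # -> ok = True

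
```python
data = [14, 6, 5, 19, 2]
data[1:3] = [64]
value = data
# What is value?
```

Trace (tracking value):
data = [14, 6, 5, 19, 2]  # -> data = [14, 6, 5, 19, 2]
data[1:3] = [64]  # -> data = [14, 64, 19, 2]
value = data  # -> value = [14, 64, 19, 2]

Answer: [14, 64, 19, 2]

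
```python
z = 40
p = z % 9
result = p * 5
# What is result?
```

Answer: 20

Derivation:
Trace (tracking result):
z = 40  # -> z = 40
p = z % 9  # -> p = 4
result = p * 5  # -> result = 20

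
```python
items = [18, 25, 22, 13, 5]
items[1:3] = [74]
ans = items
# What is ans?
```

Trace (tracking ans):
items = [18, 25, 22, 13, 5]  # -> items = [18, 25, 22, 13, 5]
items[1:3] = [74]  # -> items = [18, 74, 13, 5]
ans = items  # -> ans = [18, 74, 13, 5]

Answer: [18, 74, 13, 5]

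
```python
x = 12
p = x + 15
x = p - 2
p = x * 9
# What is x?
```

Answer: 25

Derivation:
Trace (tracking x):
x = 12  # -> x = 12
p = x + 15  # -> p = 27
x = p - 2  # -> x = 25
p = x * 9  # -> p = 225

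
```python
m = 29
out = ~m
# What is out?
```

Trace (tracking out):
m = 29  # -> m = 29
out = ~m  # -> out = -30

Answer: -30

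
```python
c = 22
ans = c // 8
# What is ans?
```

Answer: 2

Derivation:
Trace (tracking ans):
c = 22  # -> c = 22
ans = c // 8  # -> ans = 2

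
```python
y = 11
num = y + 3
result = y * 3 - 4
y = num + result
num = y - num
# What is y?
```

Answer: 43

Derivation:
Trace (tracking y):
y = 11  # -> y = 11
num = y + 3  # -> num = 14
result = y * 3 - 4  # -> result = 29
y = num + result  # -> y = 43
num = y - num  # -> num = 29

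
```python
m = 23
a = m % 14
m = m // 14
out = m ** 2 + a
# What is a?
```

Answer: 9

Derivation:
Trace (tracking a):
m = 23  # -> m = 23
a = m % 14  # -> a = 9
m = m // 14  # -> m = 1
out = m ** 2 + a  # -> out = 10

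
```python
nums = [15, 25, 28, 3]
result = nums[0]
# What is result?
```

Trace (tracking result):
nums = [15, 25, 28, 3]  # -> nums = [15, 25, 28, 3]
result = nums[0]  # -> result = 15

Answer: 15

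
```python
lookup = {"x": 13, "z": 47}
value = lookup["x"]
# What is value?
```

Answer: 13

Derivation:
Trace (tracking value):
lookup = {'x': 13, 'z': 47}  # -> lookup = {'x': 13, 'z': 47}
value = lookup['x']  # -> value = 13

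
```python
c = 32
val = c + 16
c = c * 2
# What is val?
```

Answer: 48

Derivation:
Trace (tracking val):
c = 32  # -> c = 32
val = c + 16  # -> val = 48
c = c * 2  # -> c = 64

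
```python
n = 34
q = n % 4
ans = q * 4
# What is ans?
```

Trace (tracking ans):
n = 34  # -> n = 34
q = n % 4  # -> q = 2
ans = q * 4  # -> ans = 8

Answer: 8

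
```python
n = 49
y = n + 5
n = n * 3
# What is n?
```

Answer: 147

Derivation:
Trace (tracking n):
n = 49  # -> n = 49
y = n + 5  # -> y = 54
n = n * 3  # -> n = 147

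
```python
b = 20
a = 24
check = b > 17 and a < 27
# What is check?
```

Trace (tracking check):
b = 20  # -> b = 20
a = 24  # -> a = 24
check = b > 17 and a < 27  # -> check = True

Answer: True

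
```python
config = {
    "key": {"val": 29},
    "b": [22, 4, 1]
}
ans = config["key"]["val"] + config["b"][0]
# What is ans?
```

Trace (tracking ans):
config = {'key': {'val': 29}, 'b': [22, 4, 1]}  # -> config = {'key': {'val': 29}, 'b': [22, 4, 1]}
ans = config['key']['val'] + config['b'][0]  # -> ans = 51

Answer: 51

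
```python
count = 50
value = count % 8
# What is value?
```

Trace (tracking value):
count = 50  # -> count = 50
value = count % 8  # -> value = 2

Answer: 2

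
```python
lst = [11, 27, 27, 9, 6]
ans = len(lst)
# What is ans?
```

Answer: 5

Derivation:
Trace (tracking ans):
lst = [11, 27, 27, 9, 6]  # -> lst = [11, 27, 27, 9, 6]
ans = len(lst)  # -> ans = 5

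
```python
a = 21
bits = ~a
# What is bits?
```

Answer: -22

Derivation:
Trace (tracking bits):
a = 21  # -> a = 21
bits = ~a  # -> bits = -22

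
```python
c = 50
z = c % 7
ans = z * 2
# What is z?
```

Trace (tracking z):
c = 50  # -> c = 50
z = c % 7  # -> z = 1
ans = z * 2  # -> ans = 2

Answer: 1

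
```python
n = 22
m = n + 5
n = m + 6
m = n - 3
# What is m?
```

Trace (tracking m):
n = 22  # -> n = 22
m = n + 5  # -> m = 27
n = m + 6  # -> n = 33
m = n - 3  # -> m = 30

Answer: 30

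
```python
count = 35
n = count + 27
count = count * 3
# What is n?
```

Answer: 62

Derivation:
Trace (tracking n):
count = 35  # -> count = 35
n = count + 27  # -> n = 62
count = count * 3  # -> count = 105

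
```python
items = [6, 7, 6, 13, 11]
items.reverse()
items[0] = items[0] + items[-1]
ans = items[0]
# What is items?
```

Trace (tracking items):
items = [6, 7, 6, 13, 11]  # -> items = [6, 7, 6, 13, 11]
items.reverse()  # -> items = [11, 13, 6, 7, 6]
items[0] = items[0] + items[-1]  # -> items = [17, 13, 6, 7, 6]
ans = items[0]  # -> ans = 17

Answer: [17, 13, 6, 7, 6]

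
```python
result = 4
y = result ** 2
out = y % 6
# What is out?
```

Trace (tracking out):
result = 4  # -> result = 4
y = result ** 2  # -> y = 16
out = y % 6  # -> out = 4

Answer: 4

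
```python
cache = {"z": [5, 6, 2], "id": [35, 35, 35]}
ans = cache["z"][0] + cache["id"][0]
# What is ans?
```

Trace (tracking ans):
cache = {'z': [5, 6, 2], 'id': [35, 35, 35]}  # -> cache = {'z': [5, 6, 2], 'id': [35, 35, 35]}
ans = cache['z'][0] + cache['id'][0]  # -> ans = 40

Answer: 40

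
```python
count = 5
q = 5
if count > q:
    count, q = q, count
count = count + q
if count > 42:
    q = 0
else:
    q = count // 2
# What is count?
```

Answer: 10

Derivation:
Trace (tracking count):
count = 5  # -> count = 5
q = 5  # -> q = 5
if count > q:  # condition is False
count = count + q  # -> count = 10
if count > 42:  # condition is False
else:
    q = count // 2  # -> q = 5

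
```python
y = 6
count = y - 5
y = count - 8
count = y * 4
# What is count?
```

Trace (tracking count):
y = 6  # -> y = 6
count = y - 5  # -> count = 1
y = count - 8  # -> y = -7
count = y * 4  # -> count = -28

Answer: -28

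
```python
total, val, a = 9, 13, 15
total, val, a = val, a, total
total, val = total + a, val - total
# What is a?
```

Trace (tracking a):
total, val, a = (9, 13, 15)  # -> total = 9, val = 13, a = 15
total, val, a = (val, a, total)  # -> total = 13, val = 15, a = 9
total, val = (total + a, val - total)  # -> total = 22, val = 2

Answer: 9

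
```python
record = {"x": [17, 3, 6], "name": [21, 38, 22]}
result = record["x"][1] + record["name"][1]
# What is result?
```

Trace (tracking result):
record = {'x': [17, 3, 6], 'name': [21, 38, 22]}  # -> record = {'x': [17, 3, 6], 'name': [21, 38, 22]}
result = record['x'][1] + record['name'][1]  # -> result = 41

Answer: 41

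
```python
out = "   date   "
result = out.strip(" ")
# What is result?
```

Answer: 'date'

Derivation:
Trace (tracking result):
out = '   date   '  # -> out = '   date   '
result = out.strip(' ')  # -> result = 'date'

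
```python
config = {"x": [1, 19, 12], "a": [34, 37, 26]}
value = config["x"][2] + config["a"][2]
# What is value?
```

Answer: 38

Derivation:
Trace (tracking value):
config = {'x': [1, 19, 12], 'a': [34, 37, 26]}  # -> config = {'x': [1, 19, 12], 'a': [34, 37, 26]}
value = config['x'][2] + config['a'][2]  # -> value = 38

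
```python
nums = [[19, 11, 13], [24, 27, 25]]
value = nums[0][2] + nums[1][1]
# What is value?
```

Answer: 40

Derivation:
Trace (tracking value):
nums = [[19, 11, 13], [24, 27, 25]]  # -> nums = [[19, 11, 13], [24, 27, 25]]
value = nums[0][2] + nums[1][1]  # -> value = 40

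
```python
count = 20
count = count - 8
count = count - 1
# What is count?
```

Trace (tracking count):
count = 20  # -> count = 20
count = count - 8  # -> count = 12
count = count - 1  # -> count = 11

Answer: 11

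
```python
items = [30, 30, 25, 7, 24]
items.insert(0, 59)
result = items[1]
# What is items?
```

Answer: [59, 30, 30, 25, 7, 24]

Derivation:
Trace (tracking items):
items = [30, 30, 25, 7, 24]  # -> items = [30, 30, 25, 7, 24]
items.insert(0, 59)  # -> items = [59, 30, 30, 25, 7, 24]
result = items[1]  # -> result = 30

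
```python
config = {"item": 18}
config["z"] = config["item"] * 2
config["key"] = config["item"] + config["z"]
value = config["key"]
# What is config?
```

Trace (tracking config):
config = {'item': 18}  # -> config = {'item': 18}
config['z'] = config['item'] * 2  # -> config = {'item': 18, 'z': 36}
config['key'] = config['item'] + config['z']  # -> config = {'item': 18, 'z': 36, 'key': 54}
value = config['key']  # -> value = 54

Answer: {'item': 18, 'z': 36, 'key': 54}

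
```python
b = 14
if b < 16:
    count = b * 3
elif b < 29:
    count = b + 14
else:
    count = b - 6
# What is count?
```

Answer: 42

Derivation:
Trace (tracking count):
b = 14  # -> b = 14
if b < 16:  # condition is True
    count = b * 3  # -> count = 42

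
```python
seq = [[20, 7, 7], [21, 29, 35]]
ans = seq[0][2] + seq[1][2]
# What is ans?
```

Answer: 42

Derivation:
Trace (tracking ans):
seq = [[20, 7, 7], [21, 29, 35]]  # -> seq = [[20, 7, 7], [21, 29, 35]]
ans = seq[0][2] + seq[1][2]  # -> ans = 42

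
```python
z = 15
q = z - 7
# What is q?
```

Trace (tracking q):
z = 15  # -> z = 15
q = z - 7  # -> q = 8

Answer: 8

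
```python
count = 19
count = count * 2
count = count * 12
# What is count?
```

Answer: 456

Derivation:
Trace (tracking count):
count = 19  # -> count = 19
count = count * 2  # -> count = 38
count = count * 12  # -> count = 456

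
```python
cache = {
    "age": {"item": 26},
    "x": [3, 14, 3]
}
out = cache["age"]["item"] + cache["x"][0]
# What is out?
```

Answer: 29

Derivation:
Trace (tracking out):
cache = {'age': {'item': 26}, 'x': [3, 14, 3]}  # -> cache = {'age': {'item': 26}, 'x': [3, 14, 3]}
out = cache['age']['item'] + cache['x'][0]  # -> out = 29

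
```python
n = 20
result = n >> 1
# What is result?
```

Answer: 10

Derivation:
Trace (tracking result):
n = 20  # -> n = 20
result = n >> 1  # -> result = 10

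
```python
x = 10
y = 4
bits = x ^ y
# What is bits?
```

Trace (tracking bits):
x = 10  # -> x = 10
y = 4  # -> y = 4
bits = x ^ y  # -> bits = 14

Answer: 14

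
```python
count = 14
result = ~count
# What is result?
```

Answer: -15

Derivation:
Trace (tracking result):
count = 14  # -> count = 14
result = ~count  # -> result = -15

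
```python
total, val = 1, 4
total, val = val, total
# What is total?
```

Trace (tracking total):
total, val = (1, 4)  # -> total = 1, val = 4
total, val = (val, total)  # -> total = 4, val = 1

Answer: 4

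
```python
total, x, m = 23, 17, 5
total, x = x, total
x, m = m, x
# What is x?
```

Answer: 5

Derivation:
Trace (tracking x):
total, x, m = (23, 17, 5)  # -> total = 23, x = 17, m = 5
total, x = (x, total)  # -> total = 17, x = 23
x, m = (m, x)  # -> x = 5, m = 23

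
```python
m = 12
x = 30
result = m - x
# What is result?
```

Answer: -18

Derivation:
Trace (tracking result):
m = 12  # -> m = 12
x = 30  # -> x = 30
result = m - x  # -> result = -18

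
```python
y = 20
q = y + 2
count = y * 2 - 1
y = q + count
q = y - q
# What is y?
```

Answer: 61

Derivation:
Trace (tracking y):
y = 20  # -> y = 20
q = y + 2  # -> q = 22
count = y * 2 - 1  # -> count = 39
y = q + count  # -> y = 61
q = y - q  # -> q = 39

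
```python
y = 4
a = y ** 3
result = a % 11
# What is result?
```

Trace (tracking result):
y = 4  # -> y = 4
a = y ** 3  # -> a = 64
result = a % 11  # -> result = 9

Answer: 9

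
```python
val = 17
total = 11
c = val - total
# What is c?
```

Trace (tracking c):
val = 17  # -> val = 17
total = 11  # -> total = 11
c = val - total  # -> c = 6

Answer: 6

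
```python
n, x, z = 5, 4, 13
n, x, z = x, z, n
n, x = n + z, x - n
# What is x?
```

Trace (tracking x):
n, x, z = (5, 4, 13)  # -> n = 5, x = 4, z = 13
n, x, z = (x, z, n)  # -> n = 4, x = 13, z = 5
n, x = (n + z, x - n)  # -> n = 9, x = 9

Answer: 9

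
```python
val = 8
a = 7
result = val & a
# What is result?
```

Answer: 0

Derivation:
Trace (tracking result):
val = 8  # -> val = 8
a = 7  # -> a = 7
result = val & a  # -> result = 0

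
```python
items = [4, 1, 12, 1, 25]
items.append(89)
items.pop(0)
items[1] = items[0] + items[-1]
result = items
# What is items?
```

Answer: [1, 90, 1, 25, 89]

Derivation:
Trace (tracking items):
items = [4, 1, 12, 1, 25]  # -> items = [4, 1, 12, 1, 25]
items.append(89)  # -> items = [4, 1, 12, 1, 25, 89]
items.pop(0)  # -> items = [1, 12, 1, 25, 89]
items[1] = items[0] + items[-1]  # -> items = [1, 90, 1, 25, 89]
result = items  # -> result = [1, 90, 1, 25, 89]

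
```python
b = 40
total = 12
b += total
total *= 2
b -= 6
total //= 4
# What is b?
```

Trace (tracking b):
b = 40  # -> b = 40
total = 12  # -> total = 12
b += total  # -> b = 52
total *= 2  # -> total = 24
b -= 6  # -> b = 46
total //= 4  # -> total = 6

Answer: 46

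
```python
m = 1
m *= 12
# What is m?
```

Answer: 12

Derivation:
Trace (tracking m):
m = 1  # -> m = 1
m *= 12  # -> m = 12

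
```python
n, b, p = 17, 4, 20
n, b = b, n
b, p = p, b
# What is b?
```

Answer: 20

Derivation:
Trace (tracking b):
n, b, p = (17, 4, 20)  # -> n = 17, b = 4, p = 20
n, b = (b, n)  # -> n = 4, b = 17
b, p = (p, b)  # -> b = 20, p = 17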